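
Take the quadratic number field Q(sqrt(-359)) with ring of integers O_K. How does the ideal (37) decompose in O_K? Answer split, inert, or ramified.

37 splits in O_K

Since -359 ≡ 1 mod 4, the ring of integers is ℤ[(1+√-359)/2] with discriminant -359.
disc(K) = -359 is not divisible by 37; 37 is unramified.
Legendre symbol by Euler's criterion: (-359/37) ≡ (-359)^18 ≡ 1 (mod 37), i.e. (-359/37) = 1.
d is a quadratic residue mod p, hence 37 splits in O_K.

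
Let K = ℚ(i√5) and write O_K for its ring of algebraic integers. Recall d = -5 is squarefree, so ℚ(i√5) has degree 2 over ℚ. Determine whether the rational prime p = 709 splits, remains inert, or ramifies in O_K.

Since -5 ≢ 1 mod 4, the ring of integers is ℤ[√-5] with discriminant 4·(-5) = -20.
disc(K) = -20 is not divisible by 709; 709 is unramified.
(-5/709) = 704^354 mod 709 = 1, giving Legendre symbol 1.
(-5/709) = 1, so 709 splits.

splits completely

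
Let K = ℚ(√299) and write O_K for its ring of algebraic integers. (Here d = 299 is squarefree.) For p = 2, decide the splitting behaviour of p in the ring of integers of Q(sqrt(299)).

Since 299 ≢ 1 mod 4, the ring of integers is ℤ[√299] with discriminant 4·299 = 1196.
disc(K) = 1196 = 2·598, so p = 2 is ramified.

ramified — (2) = 𝔭²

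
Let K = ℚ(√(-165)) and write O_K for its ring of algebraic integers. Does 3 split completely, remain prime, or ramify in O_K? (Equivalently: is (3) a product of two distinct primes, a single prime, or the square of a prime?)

p ramifies

-165 mod 4 = 3, hence disc K = 4·(-165) = -660 and O_K = ℤ[√-165].
Ramification test: 3 | -660. The prime 3 ramifies in K.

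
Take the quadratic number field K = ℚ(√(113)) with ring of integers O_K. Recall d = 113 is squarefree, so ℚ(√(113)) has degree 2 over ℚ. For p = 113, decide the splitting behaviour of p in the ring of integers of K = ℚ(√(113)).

113 mod 4 = 1, hence disc K = 113 and O_K = ℤ[(1+√113)/2].
113 divides disc(K) = 113, so 113 ramifies.

ramifies in O_K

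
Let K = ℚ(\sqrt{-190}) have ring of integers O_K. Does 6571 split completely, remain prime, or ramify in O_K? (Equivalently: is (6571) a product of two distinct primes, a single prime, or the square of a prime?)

Since -190 ≢ 1 mod 4, the ring of integers is ℤ[√-190] with discriminant 4·(-190) = -760.
Since gcd(6571, -760) = 1 the prime 6571 does not ramify.
(-190/6571) = 6381^3285 mod 6571 = 6570, giving Legendre symbol -1.
Legendre symbol -1 ⇒ 6571 is inert.

inert — (6571) stays prime in O_K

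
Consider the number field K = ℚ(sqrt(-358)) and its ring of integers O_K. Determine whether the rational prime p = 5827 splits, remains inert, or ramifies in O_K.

5827 splits in O_K

Since -358 ≢ 1 mod 4, the ring of integers is ℤ[√-358] with discriminant 4·(-358) = -1432.
5827 ∤ -1432, so 5827 is unramified.
Euler's criterion: (-358)^2913 mod 5827 = 1. Thus (-358|5827) = 1.
d is a quadratic residue mod p, hence 5827 splits in O_K.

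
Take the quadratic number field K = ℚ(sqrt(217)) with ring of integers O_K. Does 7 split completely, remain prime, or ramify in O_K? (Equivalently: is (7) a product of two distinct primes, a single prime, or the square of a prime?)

d = 217 ≡ 1 (mod 4), so O_K = ℤ[(1+√217)/2] and disc(K) = d = 217.
Ramification test: 7 | 217. The prime 7 ramifies in K.

7 is ramified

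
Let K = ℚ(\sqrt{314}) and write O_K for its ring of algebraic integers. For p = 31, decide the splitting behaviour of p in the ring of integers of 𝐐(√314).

314 mod 4 = 2, hence disc K = 4·314 = 1256 and O_K = ℤ[√314].
Since gcd(31, 1256) = 1 the prime 31 does not ramify.
Euler's criterion: 314^15 mod 31 = 1. Thus (314|31) = 1.
Legendre symbol 1 ⇒ 31 is split.

split — (31) = 𝔭₁𝔭₂ with 𝔭₁ ≠ 𝔭₂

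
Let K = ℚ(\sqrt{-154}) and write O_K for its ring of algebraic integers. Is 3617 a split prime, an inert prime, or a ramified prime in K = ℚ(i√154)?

d = -154 ≡ 2 (mod 4), so O_K = ℤ[√-154] and disc(K) = 4d = -616.
disc(K) = -616 is not divisible by 3617; 3617 is unramified.
(-154/3617) = 3463^1808 mod 3617 = 3616, giving Legendre symbol -1.
(-154/3617) = -1, so 3617 is inert.

inert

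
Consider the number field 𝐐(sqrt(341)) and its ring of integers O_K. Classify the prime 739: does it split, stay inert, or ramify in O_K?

split — (739) = 𝔭₁𝔭₂ with 𝔭₁ ≠ 𝔭₂

d = 341 ≡ 1 (mod 4), so O_K = ℤ[(1+√341)/2] and disc(K) = d = 341.
Since gcd(739, 341) = 1 the prime 739 does not ramify.
(341/739) = 341^369 mod 739 = 1, giving Legendre symbol 1.
d is a quadratic residue mod p, hence 739 splits in O_K.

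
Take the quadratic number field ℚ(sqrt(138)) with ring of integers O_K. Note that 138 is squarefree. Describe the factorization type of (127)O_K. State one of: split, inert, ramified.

Since 138 ≢ 1 mod 4, the ring of integers is ℤ[√138] with discriminant 4·138 = 552.
127 ∤ 552, so 127 is unramified.
Compute (138/127) via Euler: 11^((127-1)/2) mod 127 = 1, so (138/127) = 1.
(138/127) = 1, so 127 splits.

127 splits in O_K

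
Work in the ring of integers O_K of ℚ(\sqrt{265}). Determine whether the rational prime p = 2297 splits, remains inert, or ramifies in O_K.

265 mod 4 = 1, hence disc K = 265 and O_K = ℤ[(1+√265)/2].
disc(K) = 265 is not divisible by 2297; 2297 is unramified.
Euler's criterion: 265^1148 mod 2297 = 1. Thus (265|2297) = 1.
d is a quadratic residue mod p, hence 2297 splits in O_K.

split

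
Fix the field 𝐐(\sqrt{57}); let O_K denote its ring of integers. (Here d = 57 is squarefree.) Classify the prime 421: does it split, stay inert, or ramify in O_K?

remains prime (inert)

Since 57 ≡ 1 mod 4, the ring of integers is ℤ[(1+√57)/2] with discriminant 57.
421 ∤ 57, so 421 is unramified.
Compute (57/421) via Euler: 57^((421-1)/2) mod 421 = 420, so (57/421) = -1.
Legendre symbol -1 ⇒ 421 is inert.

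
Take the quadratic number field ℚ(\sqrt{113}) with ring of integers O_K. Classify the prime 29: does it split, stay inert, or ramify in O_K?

113 mod 4 = 1, hence disc K = 113 and O_K = ℤ[(1+√113)/2].
disc(K) = 113 is not divisible by 29; 29 is unramified.
Compute (113/29) via Euler: 26^((29-1)/2) mod 29 = 28, so (113/29) = -1.
Legendre symbol -1 ⇒ 29 is inert.

remains prime (inert)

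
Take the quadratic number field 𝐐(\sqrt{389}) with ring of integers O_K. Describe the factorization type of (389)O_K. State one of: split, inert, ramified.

389 is ramified

389 mod 4 = 1, hence disc K = 389 and O_K = ℤ[(1+√389)/2].
disc(K) = 389 = 389·1, so p = 389 is ramified.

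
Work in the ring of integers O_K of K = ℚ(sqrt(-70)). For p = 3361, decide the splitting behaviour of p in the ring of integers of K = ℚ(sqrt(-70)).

p splits

Since -70 ≢ 1 mod 4, the ring of integers is ℤ[√-70] with discriminant 4·(-70) = -280.
3361 ∤ -280, so 3361 is unramified.
(-70/3361) = 3291^1680 mod 3361 = 1, giving Legendre symbol 1.
Legendre symbol 1 ⇒ 3361 is split.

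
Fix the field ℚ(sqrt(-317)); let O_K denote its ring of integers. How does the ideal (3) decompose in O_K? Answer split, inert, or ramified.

-317 mod 4 = 3, hence disc K = 4·(-317) = -1268 and O_K = ℤ[√-317].
disc(K) = -1268 is not divisible by 3; 3 is unramified.
Legendre symbol by Euler's criterion: (-317/3) ≡ (-317)^1 ≡ 1 (mod 3), i.e. (-317/3) = 1.
d is a quadratic residue mod p, hence 3 splits in O_K.

splits completely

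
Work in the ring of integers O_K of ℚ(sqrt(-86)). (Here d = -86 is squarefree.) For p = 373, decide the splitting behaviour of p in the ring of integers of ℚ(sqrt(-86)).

splits completely

d = -86 ≡ 2 (mod 4), so O_K = ℤ[√-86] and disc(K) = 4d = -344.
373 ∤ -344, so 373 is unramified.
(-86/373) = 287^186 mod 373 = 1, giving Legendre symbol 1.
(-86/373) = 1, so 373 splits.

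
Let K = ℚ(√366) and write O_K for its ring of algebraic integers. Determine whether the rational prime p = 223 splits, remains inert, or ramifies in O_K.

split — (223) = 𝔭₁𝔭₂ with 𝔭₁ ≠ 𝔭₂

d = 366 ≡ 2 (mod 4), so O_K = ℤ[√366] and disc(K) = 4d = 1464.
Since gcd(223, 1464) = 1 the prime 223 does not ramify.
Euler's criterion: 366^111 mod 223 = 1. Thus (366|223) = 1.
Legendre symbol 1 ⇒ 223 is split.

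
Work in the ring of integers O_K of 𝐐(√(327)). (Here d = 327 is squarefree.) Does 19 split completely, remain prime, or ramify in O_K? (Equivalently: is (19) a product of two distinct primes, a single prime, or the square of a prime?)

19 splits in O_K

Since 327 ≢ 1 mod 4, the ring of integers is ℤ[√327] with discriminant 4·327 = 1308.
Since gcd(19, 1308) = 1 the prime 19 does not ramify.
Legendre symbol by Euler's criterion: (327/19) ≡ 327^9 ≡ 1 (mod 19), i.e. (327/19) = 1.
Legendre symbol 1 ⇒ 19 is split.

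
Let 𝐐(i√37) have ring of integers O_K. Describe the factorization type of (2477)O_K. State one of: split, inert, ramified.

remains prime (inert)

-37 mod 4 = 3, hence disc K = 4·(-37) = -148 and O_K = ℤ[√-37].
disc(K) = -148 is not divisible by 2477; 2477 is unramified.
Compute (-37/2477) via Euler: 2440^((2477-1)/2) mod 2477 = 2476, so (-37/2477) = -1.
Legendre symbol -1 ⇒ 2477 is inert.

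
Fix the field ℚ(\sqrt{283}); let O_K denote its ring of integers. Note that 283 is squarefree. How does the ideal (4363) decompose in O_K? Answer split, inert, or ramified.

4363 splits in O_K

d = 283 ≡ 3 (mod 4), so O_K = ℤ[√283] and disc(K) = 4d = 1132.
4363 ∤ 1132, so 4363 is unramified.
Legendre symbol by Euler's criterion: (283/4363) ≡ 283^2181 ≡ 1 (mod 4363), i.e. (283/4363) = 1.
Legendre symbol 1 ⇒ 4363 is split.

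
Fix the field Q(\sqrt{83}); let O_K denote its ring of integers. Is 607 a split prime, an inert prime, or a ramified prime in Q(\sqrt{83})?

remains prime (inert)

d = 83 ≡ 3 (mod 4), so O_K = ℤ[√83] and disc(K) = 4d = 332.
Since gcd(607, 332) = 1 the prime 607 does not ramify.
Legendre symbol by Euler's criterion: (83/607) ≡ 83^303 ≡ 606 (mod 607), i.e. (83/607) = -1.
d is a non-residue mod p, hence 607 remains inert in O_K.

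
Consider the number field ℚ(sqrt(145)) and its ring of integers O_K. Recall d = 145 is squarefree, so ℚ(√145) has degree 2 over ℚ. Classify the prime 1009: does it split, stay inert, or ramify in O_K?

Since 145 ≡ 1 mod 4, the ring of integers is ℤ[(1+√145)/2] with discriminant 145.
1009 ∤ 145, so 1009 is unramified.
Compute (145/1009) via Euler: 145^((1009-1)/2) mod 1009 = 1, so (145/1009) = 1.
d is a quadratic residue mod p, hence 1009 splits in O_K.

split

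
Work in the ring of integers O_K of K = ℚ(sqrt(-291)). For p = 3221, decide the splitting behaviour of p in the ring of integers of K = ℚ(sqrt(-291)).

split

-291 mod 4 = 1, hence disc K = -291 and O_K = ℤ[(1+√-291)/2].
3221 ∤ -291, so 3221 is unramified.
Compute (-291/3221) via Euler: 2930^((3221-1)/2) mod 3221 = 1, so (-291/3221) = 1.
Legendre symbol 1 ⇒ 3221 is split.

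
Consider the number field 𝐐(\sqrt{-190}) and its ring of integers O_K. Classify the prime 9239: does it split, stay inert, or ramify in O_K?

9239 splits in O_K

-190 mod 4 = 2, hence disc K = 4·(-190) = -760 and O_K = ℤ[√-190].
Since gcd(9239, -760) = 1 the prime 9239 does not ramify.
(-190/9239) = 9049^4619 mod 9239 = 1, giving Legendre symbol 1.
(-190/9239) = 1, so 9239 splits.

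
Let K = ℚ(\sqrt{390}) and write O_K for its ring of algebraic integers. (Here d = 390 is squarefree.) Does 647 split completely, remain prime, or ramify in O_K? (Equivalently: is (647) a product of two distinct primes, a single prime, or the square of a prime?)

390 mod 4 = 2, hence disc K = 4·390 = 1560 and O_K = ℤ[√390].
647 ∤ 1560, so 647 is unramified.
Euler's criterion: 390^323 mod 647 = 646. Thus (390|647) = -1.
(390/647) = -1, so 647 is inert.

647 remains inert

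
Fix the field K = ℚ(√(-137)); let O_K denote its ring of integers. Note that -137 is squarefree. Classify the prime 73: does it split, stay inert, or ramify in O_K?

split

Since -137 ≢ 1 mod 4, the ring of integers is ℤ[√-137] with discriminant 4·(-137) = -548.
73 ∤ -548, so 73 is unramified.
Legendre symbol by Euler's criterion: (-137/73) ≡ (-137)^36 ≡ 1 (mod 73), i.e. (-137/73) = 1.
d is a quadratic residue mod p, hence 73 splits in O_K.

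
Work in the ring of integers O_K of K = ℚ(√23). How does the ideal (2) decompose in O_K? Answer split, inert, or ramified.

ramified — (2) = 𝔭²

23 mod 4 = 3, hence disc K = 4·23 = 92 and O_K = ℤ[√23].
Ramification test: 2 | 92. The prime 2 ramifies in K.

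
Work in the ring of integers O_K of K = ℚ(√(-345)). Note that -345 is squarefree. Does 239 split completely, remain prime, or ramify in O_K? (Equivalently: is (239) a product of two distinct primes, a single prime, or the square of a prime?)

Since -345 ≢ 1 mod 4, the ring of integers is ℤ[√-345] with discriminant 4·(-345) = -1380.
Since gcd(239, -1380) = 1 the prime 239 does not ramify.
Legendre symbol by Euler's criterion: (-345/239) ≡ (-345)^119 ≡ 1 (mod 239), i.e. (-345/239) = 1.
Legendre symbol 1 ⇒ 239 is split.

p splits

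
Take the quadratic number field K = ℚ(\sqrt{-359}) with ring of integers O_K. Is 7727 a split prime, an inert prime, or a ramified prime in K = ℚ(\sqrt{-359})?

7727 splits in O_K

d = -359 ≡ 1 (mod 4), so O_K = ℤ[(1+√-359)/2] and disc(K) = d = -359.
disc(K) = -359 is not divisible by 7727; 7727 is unramified.
Compute (-359/7727) via Euler: 7368^((7727-1)/2) mod 7727 = 1, so (-359/7727) = 1.
Legendre symbol 1 ⇒ 7727 is split.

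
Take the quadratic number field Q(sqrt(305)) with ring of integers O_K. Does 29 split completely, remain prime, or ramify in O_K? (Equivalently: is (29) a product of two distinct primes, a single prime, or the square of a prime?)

29 remains inert

Since 305 ≡ 1 mod 4, the ring of integers is ℤ[(1+√305)/2] with discriminant 305.
disc(K) = 305 is not divisible by 29; 29 is unramified.
(305/29) = 15^14 mod 29 = 28, giving Legendre symbol -1.
d is a non-residue mod p, hence 29 remains inert in O_K.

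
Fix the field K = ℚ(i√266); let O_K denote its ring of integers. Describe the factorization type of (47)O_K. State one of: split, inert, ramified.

p splits

Since -266 ≢ 1 mod 4, the ring of integers is ℤ[√-266] with discriminant 4·(-266) = -1064.
47 ∤ -1064, so 47 is unramified.
Compute (-266/47) via Euler: 16^((47-1)/2) mod 47 = 1, so (-266/47) = 1.
Legendre symbol 1 ⇒ 47 is split.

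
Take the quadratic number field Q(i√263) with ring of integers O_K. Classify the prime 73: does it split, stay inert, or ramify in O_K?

d = -263 ≡ 1 (mod 4), so O_K = ℤ[(1+√-263)/2] and disc(K) = d = -263.
Since gcd(73, -263) = 1 the prime 73 does not ramify.
Euler's criterion: (-263)^36 mod 73 = 72. Thus (-263|73) = -1.
(-263/73) = -1, so 73 is inert.

remains prime (inert)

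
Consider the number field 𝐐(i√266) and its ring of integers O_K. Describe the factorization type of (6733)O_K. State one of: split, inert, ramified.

d = -266 ≡ 2 (mod 4), so O_K = ℤ[√-266] and disc(K) = 4d = -1064.
Since gcd(6733, -1064) = 1 the prime 6733 does not ramify.
(-266/6733) = 6467^3366 mod 6733 = 1, giving Legendre symbol 1.
(-266/6733) = 1, so 6733 splits.

6733 splits in O_K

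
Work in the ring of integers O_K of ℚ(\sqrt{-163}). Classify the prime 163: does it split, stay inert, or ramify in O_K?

Since -163 ≡ 1 mod 4, the ring of integers is ℤ[(1+√-163)/2] with discriminant -163.
163 divides disc(K) = -163, so 163 ramifies.

ramifies in O_K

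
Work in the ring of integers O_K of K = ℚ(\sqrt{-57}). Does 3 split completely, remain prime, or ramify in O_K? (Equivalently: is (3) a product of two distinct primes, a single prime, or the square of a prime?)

ramified

d = -57 ≡ 3 (mod 4), so O_K = ℤ[√-57] and disc(K) = 4d = -228.
3 divides disc(K) = -228, so 3 ramifies.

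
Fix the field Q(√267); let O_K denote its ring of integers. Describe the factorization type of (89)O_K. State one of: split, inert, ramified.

ramified

d = 267 ≡ 3 (mod 4), so O_K = ℤ[√267] and disc(K) = 4d = 1068.
Ramification test: 89 | 1068. The prime 89 ramifies in K.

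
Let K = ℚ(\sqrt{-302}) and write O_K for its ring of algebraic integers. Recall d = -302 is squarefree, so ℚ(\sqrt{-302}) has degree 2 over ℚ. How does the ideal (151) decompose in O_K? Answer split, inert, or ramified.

ramified — (151) = 𝔭²

d = -302 ≡ 2 (mod 4), so O_K = ℤ[√-302] and disc(K) = 4d = -1208.
Ramification test: 151 | -1208. The prime 151 ramifies in K.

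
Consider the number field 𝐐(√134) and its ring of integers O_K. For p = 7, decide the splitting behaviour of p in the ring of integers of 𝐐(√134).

splits completely

134 mod 4 = 2, hence disc K = 4·134 = 536 and O_K = ℤ[√134].
Since gcd(7, 536) = 1 the prime 7 does not ramify.
Compute (134/7) via Euler: 1^((7-1)/2) mod 7 = 1, so (134/7) = 1.
d is a quadratic residue mod p, hence 7 splits in O_K.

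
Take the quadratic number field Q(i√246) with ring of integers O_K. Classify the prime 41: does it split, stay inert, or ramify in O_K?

ramifies in O_K

-246 mod 4 = 2, hence disc K = 4·(-246) = -984 and O_K = ℤ[√-246].
Ramification test: 41 | -984. The prime 41 ramifies in K.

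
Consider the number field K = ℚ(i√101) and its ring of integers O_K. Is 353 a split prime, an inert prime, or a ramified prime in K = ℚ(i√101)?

inert — (353) stays prime in O_K

-101 mod 4 = 3, hence disc K = 4·(-101) = -404 and O_K = ℤ[√-101].
Since gcd(353, -404) = 1 the prime 353 does not ramify.
Euler's criterion: (-101)^176 mod 353 = 352. Thus (-101|353) = -1.
Legendre symbol -1 ⇒ 353 is inert.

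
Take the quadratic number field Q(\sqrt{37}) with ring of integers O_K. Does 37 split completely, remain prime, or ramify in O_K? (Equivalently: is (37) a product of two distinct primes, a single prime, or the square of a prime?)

d = 37 ≡ 1 (mod 4), so O_K = ℤ[(1+√37)/2] and disc(K) = d = 37.
37 divides disc(K) = 37, so 37 ramifies.

ramified — (37) = 𝔭²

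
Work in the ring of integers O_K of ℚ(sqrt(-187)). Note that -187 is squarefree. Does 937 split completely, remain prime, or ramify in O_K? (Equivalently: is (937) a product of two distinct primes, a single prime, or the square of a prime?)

d = -187 ≡ 1 (mod 4), so O_K = ℤ[(1+√-187)/2] and disc(K) = d = -187.
937 ∤ -187, so 937 is unramified.
Euler's criterion: (-187)^468 mod 937 = 936. Thus (-187|937) = -1.
(-187/937) = -1, so 937 is inert.

937 remains inert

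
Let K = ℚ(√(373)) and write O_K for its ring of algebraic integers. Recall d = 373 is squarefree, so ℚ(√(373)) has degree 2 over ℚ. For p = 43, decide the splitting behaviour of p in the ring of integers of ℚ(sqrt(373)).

d = 373 ≡ 1 (mod 4), so O_K = ℤ[(1+√373)/2] and disc(K) = d = 373.
disc(K) = 373 is not divisible by 43; 43 is unramified.
(373/43) = 29^21 mod 43 = 42, giving Legendre symbol -1.
Legendre symbol -1 ⇒ 43 is inert.

43 remains inert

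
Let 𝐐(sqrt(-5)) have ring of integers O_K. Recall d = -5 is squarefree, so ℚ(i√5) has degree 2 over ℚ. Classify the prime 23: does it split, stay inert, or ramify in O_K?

d = -5 ≡ 3 (mod 4), so O_K = ℤ[√-5] and disc(K) = 4d = -20.
23 ∤ -20, so 23 is unramified.
Euler's criterion: (-5)^11 mod 23 = 1. Thus (-5|23) = 1.
(-5/23) = 1, so 23 splits.

split — (23) = 𝔭₁𝔭₂ with 𝔭₁ ≠ 𝔭₂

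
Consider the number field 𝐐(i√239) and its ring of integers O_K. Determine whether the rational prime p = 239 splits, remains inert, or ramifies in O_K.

ramified — (239) = 𝔭²

d = -239 ≡ 1 (mod 4), so O_K = ℤ[(1+√-239)/2] and disc(K) = d = -239.
Ramification test: 239 | -239. The prime 239 ramifies in K.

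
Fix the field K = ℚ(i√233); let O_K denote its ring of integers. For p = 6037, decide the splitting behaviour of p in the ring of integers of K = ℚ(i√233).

Since -233 ≢ 1 mod 4, the ring of integers is ℤ[√-233] with discriminant 4·(-233) = -932.
disc(K) = -932 is not divisible by 6037; 6037 is unramified.
Legendre symbol by Euler's criterion: (-233/6037) ≡ (-233)^3018 ≡ 6036 (mod 6037), i.e. (-233/6037) = -1.
d is a non-residue mod p, hence 6037 remains inert in O_K.

remains prime (inert)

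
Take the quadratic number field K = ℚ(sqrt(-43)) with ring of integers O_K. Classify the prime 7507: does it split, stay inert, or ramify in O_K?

-43 mod 4 = 1, hence disc K = -43 and O_K = ℤ[(1+√-43)/2].
7507 ∤ -43, so 7507 is unramified.
Compute (-43/7507) via Euler: 7464^((7507-1)/2) mod 7507 = 1, so (-43/7507) = 1.
(-43/7507) = 1, so 7507 splits.

splits completely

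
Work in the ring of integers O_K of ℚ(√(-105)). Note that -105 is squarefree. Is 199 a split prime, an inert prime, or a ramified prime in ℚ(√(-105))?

split

-105 mod 4 = 3, hence disc K = 4·(-105) = -420 and O_K = ℤ[√-105].
199 ∤ -420, so 199 is unramified.
Euler's criterion: (-105)^99 mod 199 = 1. Thus (-105|199) = 1.
d is a quadratic residue mod p, hence 199 splits in O_K.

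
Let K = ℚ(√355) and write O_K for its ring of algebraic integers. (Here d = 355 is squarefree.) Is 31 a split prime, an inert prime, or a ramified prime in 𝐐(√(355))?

splits completely

355 mod 4 = 3, hence disc K = 4·355 = 1420 and O_K = ℤ[√355].
disc(K) = 1420 is not divisible by 31; 31 is unramified.
Euler's criterion: 355^15 mod 31 = 1. Thus (355|31) = 1.
(355/31) = 1, so 31 splits.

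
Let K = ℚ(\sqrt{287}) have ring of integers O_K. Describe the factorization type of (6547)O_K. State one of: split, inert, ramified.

6547 splits in O_K

d = 287 ≡ 3 (mod 4), so O_K = ℤ[√287] and disc(K) = 4d = 1148.
Since gcd(6547, 1148) = 1 the prime 6547 does not ramify.
Legendre symbol by Euler's criterion: (287/6547) ≡ 287^3273 ≡ 1 (mod 6547), i.e. (287/6547) = 1.
Legendre symbol 1 ⇒ 6547 is split.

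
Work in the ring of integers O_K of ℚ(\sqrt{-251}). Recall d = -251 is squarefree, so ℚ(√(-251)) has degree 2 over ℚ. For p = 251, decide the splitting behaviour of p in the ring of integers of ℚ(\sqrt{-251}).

Since -251 ≡ 1 mod 4, the ring of integers is ℤ[(1+√-251)/2] with discriminant -251.
251 divides disc(K) = -251, so 251 ramifies.

p ramifies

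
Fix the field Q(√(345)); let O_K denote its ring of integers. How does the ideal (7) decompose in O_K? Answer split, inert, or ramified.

split — (7) = 𝔭₁𝔭₂ with 𝔭₁ ≠ 𝔭₂

Since 345 ≡ 1 mod 4, the ring of integers is ℤ[(1+√345)/2] with discriminant 345.
Since gcd(7, 345) = 1 the prime 7 does not ramify.
Legendre symbol by Euler's criterion: (345/7) ≡ 345^3 ≡ 1 (mod 7), i.e. (345/7) = 1.
d is a quadratic residue mod p, hence 7 splits in O_K.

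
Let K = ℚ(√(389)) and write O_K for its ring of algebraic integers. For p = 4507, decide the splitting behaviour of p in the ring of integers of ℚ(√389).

Since 389 ≡ 1 mod 4, the ring of integers is ℤ[(1+√389)/2] with discriminant 389.
4507 ∤ 389, so 4507 is unramified.
Compute (389/4507) via Euler: 389^((4507-1)/2) mod 4507 = 4506, so (389/4507) = -1.
(389/4507) = -1, so 4507 is inert.

remains prime (inert)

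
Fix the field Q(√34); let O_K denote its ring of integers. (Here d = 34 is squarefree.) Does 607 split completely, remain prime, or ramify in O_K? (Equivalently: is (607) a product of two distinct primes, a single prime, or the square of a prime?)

inert

d = 34 ≡ 2 (mod 4), so O_K = ℤ[√34] and disc(K) = 4d = 136.
Since gcd(607, 136) = 1 the prime 607 does not ramify.
Legendre symbol by Euler's criterion: (34/607) ≡ 34^303 ≡ 606 (mod 607), i.e. (34/607) = -1.
(34/607) = -1, so 607 is inert.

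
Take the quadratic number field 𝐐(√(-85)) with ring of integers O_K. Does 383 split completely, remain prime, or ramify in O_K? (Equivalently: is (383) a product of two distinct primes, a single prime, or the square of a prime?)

split

-85 mod 4 = 3, hence disc K = 4·(-85) = -340 and O_K = ℤ[√-85].
383 ∤ -340, so 383 is unramified.
(-85/383) = 298^191 mod 383 = 1, giving Legendre symbol 1.
d is a quadratic residue mod p, hence 383 splits in O_K.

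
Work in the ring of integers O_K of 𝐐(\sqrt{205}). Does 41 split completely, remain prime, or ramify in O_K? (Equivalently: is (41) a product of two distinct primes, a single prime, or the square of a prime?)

d = 205 ≡ 1 (mod 4), so O_K = ℤ[(1+√205)/2] and disc(K) = d = 205.
disc(K) = 205 = 41·5, so p = 41 is ramified.

ramifies in O_K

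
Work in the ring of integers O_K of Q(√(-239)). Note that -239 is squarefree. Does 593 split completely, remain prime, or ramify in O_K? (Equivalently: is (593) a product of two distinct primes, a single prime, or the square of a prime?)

d = -239 ≡ 1 (mod 4), so O_K = ℤ[(1+√-239)/2] and disc(K) = d = -239.
593 ∤ -239, so 593 is unramified.
Legendre symbol by Euler's criterion: (-239/593) ≡ (-239)^296 ≡ 592 (mod 593), i.e. (-239/593) = -1.
Legendre symbol -1 ⇒ 593 is inert.

inert — (593) stays prime in O_K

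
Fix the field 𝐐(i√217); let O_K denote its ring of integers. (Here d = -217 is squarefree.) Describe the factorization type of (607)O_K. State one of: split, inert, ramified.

-217 mod 4 = 3, hence disc K = 4·(-217) = -868 and O_K = ℤ[√-217].
disc(K) = -868 is not divisible by 607; 607 is unramified.
(-217/607) = 390^303 mod 607 = 1, giving Legendre symbol 1.
d is a quadratic residue mod p, hence 607 splits in O_K.

split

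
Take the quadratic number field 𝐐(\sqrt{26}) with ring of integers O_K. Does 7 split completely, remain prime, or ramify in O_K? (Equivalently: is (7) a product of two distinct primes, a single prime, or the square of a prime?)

inert — (7) stays prime in O_K

Since 26 ≢ 1 mod 4, the ring of integers is ℤ[√26] with discriminant 4·26 = 104.
disc(K) = 104 is not divisible by 7; 7 is unramified.
Compute (26/7) via Euler: 5^((7-1)/2) mod 7 = 6, so (26/7) = -1.
d is a non-residue mod p, hence 7 remains inert in O_K.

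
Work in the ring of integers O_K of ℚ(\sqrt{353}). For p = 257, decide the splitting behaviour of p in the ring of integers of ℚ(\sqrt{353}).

Since 353 ≡ 1 mod 4, the ring of integers is ℤ[(1+√353)/2] with discriminant 353.
257 ∤ 353, so 257 is unramified.
Legendre symbol by Euler's criterion: (353/257) ≡ 353^128 ≡ 256 (mod 257), i.e. (353/257) = -1.
(353/257) = -1, so 257 is inert.

remains prime (inert)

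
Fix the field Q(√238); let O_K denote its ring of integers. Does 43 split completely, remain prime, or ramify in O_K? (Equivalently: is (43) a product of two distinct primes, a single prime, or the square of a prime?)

d = 238 ≡ 2 (mod 4), so O_K = ℤ[√238] and disc(K) = 4d = 952.
Since gcd(43, 952) = 1 the prime 43 does not ramify.
Compute (238/43) via Euler: 23^((43-1)/2) mod 43 = 1, so (238/43) = 1.
Legendre symbol 1 ⇒ 43 is split.

split — (43) = 𝔭₁𝔭₂ with 𝔭₁ ≠ 𝔭₂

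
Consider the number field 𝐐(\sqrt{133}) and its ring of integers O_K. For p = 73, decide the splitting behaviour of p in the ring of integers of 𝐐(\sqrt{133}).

Since 133 ≡ 1 mod 4, the ring of integers is ℤ[(1+√133)/2] with discriminant 133.
disc(K) = 133 is not divisible by 73; 73 is unramified.
Legendre symbol by Euler's criterion: (133/73) ≡ 133^36 ≡ 72 (mod 73), i.e. (133/73) = -1.
d is a non-residue mod p, hence 73 remains inert in O_K.

inert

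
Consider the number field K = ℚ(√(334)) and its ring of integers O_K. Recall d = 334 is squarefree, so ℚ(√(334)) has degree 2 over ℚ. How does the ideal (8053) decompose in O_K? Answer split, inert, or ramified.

split

d = 334 ≡ 2 (mod 4), so O_K = ℤ[√334] and disc(K) = 4d = 1336.
disc(K) = 1336 is not divisible by 8053; 8053 is unramified.
(334/8053) = 334^4026 mod 8053 = 1, giving Legendre symbol 1.
d is a quadratic residue mod p, hence 8053 splits in O_K.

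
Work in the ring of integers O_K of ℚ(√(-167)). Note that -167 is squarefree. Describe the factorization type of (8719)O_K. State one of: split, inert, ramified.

8719 remains inert

-167 mod 4 = 1, hence disc K = -167 and O_K = ℤ[(1+√-167)/2].
Since gcd(8719, -167) = 1 the prime 8719 does not ramify.
Legendre symbol by Euler's criterion: (-167/8719) ≡ (-167)^4359 ≡ 8718 (mod 8719), i.e. (-167/8719) = -1.
d is a non-residue mod p, hence 8719 remains inert in O_K.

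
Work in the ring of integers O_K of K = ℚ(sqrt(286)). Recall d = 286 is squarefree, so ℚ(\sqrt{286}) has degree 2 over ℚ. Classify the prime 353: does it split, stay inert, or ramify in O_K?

d = 286 ≡ 2 (mod 4), so O_K = ℤ[√286] and disc(K) = 4d = 1144.
353 ∤ 1144, so 353 is unramified.
Euler's criterion: 286^176 mod 353 = 352. Thus (286|353) = -1.
Legendre symbol -1 ⇒ 353 is inert.

inert — (353) stays prime in O_K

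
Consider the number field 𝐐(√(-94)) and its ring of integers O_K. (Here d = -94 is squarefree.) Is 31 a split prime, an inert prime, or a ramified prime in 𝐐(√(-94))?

d = -94 ≡ 2 (mod 4), so O_K = ℤ[√-94] and disc(K) = 4d = -376.
Since gcd(31, -376) = 1 the prime 31 does not ramify.
Legendre symbol by Euler's criterion: (-94/31) ≡ (-94)^15 ≡ 30 (mod 31), i.e. (-94/31) = -1.
d is a non-residue mod p, hence 31 remains inert in O_K.

p is inert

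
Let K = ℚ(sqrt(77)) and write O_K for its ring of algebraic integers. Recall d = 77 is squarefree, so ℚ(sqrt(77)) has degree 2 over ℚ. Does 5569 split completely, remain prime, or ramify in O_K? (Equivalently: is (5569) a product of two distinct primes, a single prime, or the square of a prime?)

split — (5569) = 𝔭₁𝔭₂ with 𝔭₁ ≠ 𝔭₂

Since 77 ≡ 1 mod 4, the ring of integers is ℤ[(1+√77)/2] with discriminant 77.
Since gcd(5569, 77) = 1 the prime 5569 does not ramify.
Compute (77/5569) via Euler: 77^((5569-1)/2) mod 5569 = 1, so (77/5569) = 1.
Legendre symbol 1 ⇒ 5569 is split.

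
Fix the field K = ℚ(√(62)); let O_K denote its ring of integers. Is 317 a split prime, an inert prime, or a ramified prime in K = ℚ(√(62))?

d = 62 ≡ 2 (mod 4), so O_K = ℤ[√62] and disc(K) = 4d = 248.
317 ∤ 248, so 317 is unramified.
Euler's criterion: 62^158 mod 317 = 316. Thus (62|317) = -1.
(62/317) = -1, so 317 is inert.

p is inert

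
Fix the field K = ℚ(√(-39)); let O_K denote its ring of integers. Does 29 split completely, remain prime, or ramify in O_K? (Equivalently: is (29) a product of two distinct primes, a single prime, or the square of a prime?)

remains prime (inert)

d = -39 ≡ 1 (mod 4), so O_K = ℤ[(1+√-39)/2] and disc(K) = d = -39.
disc(K) = -39 is not divisible by 29; 29 is unramified.
Euler's criterion: (-39)^14 mod 29 = 28. Thus (-39|29) = -1.
(-39/29) = -1, so 29 is inert.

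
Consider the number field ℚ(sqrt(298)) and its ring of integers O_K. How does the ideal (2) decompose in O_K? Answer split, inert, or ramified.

ramified — (2) = 𝔭²

298 mod 4 = 2, hence disc K = 4·298 = 1192 and O_K = ℤ[√298].
disc(K) = 1192 = 2·596, so p = 2 is ramified.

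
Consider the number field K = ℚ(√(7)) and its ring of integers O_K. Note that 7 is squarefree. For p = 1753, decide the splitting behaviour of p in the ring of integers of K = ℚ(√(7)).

d = 7 ≡ 3 (mod 4), so O_K = ℤ[√7] and disc(K) = 4d = 28.
Since gcd(1753, 28) = 1 the prime 1753 does not ramify.
Legendre symbol by Euler's criterion: (7/1753) ≡ 7^876 ≡ 1752 (mod 1753), i.e. (7/1753) = -1.
(7/1753) = -1, so 1753 is inert.

p is inert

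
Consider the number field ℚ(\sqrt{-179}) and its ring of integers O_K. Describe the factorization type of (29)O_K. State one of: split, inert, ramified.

d = -179 ≡ 1 (mod 4), so O_K = ℤ[(1+√-179)/2] and disc(K) = d = -179.
Since gcd(29, -179) = 1 the prime 29 does not ramify.
(-179/29) = 24^14 mod 29 = 1, giving Legendre symbol 1.
Legendre symbol 1 ⇒ 29 is split.

split — (29) = 𝔭₁𝔭₂ with 𝔭₁ ≠ 𝔭₂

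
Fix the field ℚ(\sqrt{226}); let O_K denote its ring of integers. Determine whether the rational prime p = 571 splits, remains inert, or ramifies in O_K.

splits completely

Since 226 ≢ 1 mod 4, the ring of integers is ℤ[√226] with discriminant 4·226 = 904.
571 ∤ 904, so 571 is unramified.
(226/571) = 226^285 mod 571 = 1, giving Legendre symbol 1.
d is a quadratic residue mod p, hence 571 splits in O_K.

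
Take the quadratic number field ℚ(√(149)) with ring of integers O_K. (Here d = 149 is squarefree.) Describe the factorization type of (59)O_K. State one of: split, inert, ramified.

remains prime (inert)

Since 149 ≡ 1 mod 4, the ring of integers is ℤ[(1+√149)/2] with discriminant 149.
disc(K) = 149 is not divisible by 59; 59 is unramified.
Legendre symbol by Euler's criterion: (149/59) ≡ 149^29 ≡ 58 (mod 59), i.e. (149/59) = -1.
d is a non-residue mod p, hence 59 remains inert in O_K.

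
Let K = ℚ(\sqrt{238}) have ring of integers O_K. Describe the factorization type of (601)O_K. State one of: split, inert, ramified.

Since 238 ≢ 1 mod 4, the ring of integers is ℤ[√238] with discriminant 4·238 = 952.
disc(K) = 952 is not divisible by 601; 601 is unramified.
Euler's criterion: 238^300 mod 601 = 1. Thus (238|601) = 1.
(238/601) = 1, so 601 splits.

split — (601) = 𝔭₁𝔭₂ with 𝔭₁ ≠ 𝔭₂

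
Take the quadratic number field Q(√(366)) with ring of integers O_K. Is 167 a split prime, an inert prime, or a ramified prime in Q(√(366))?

split — (167) = 𝔭₁𝔭₂ with 𝔭₁ ≠ 𝔭₂

d = 366 ≡ 2 (mod 4), so O_K = ℤ[√366] and disc(K) = 4d = 1464.
disc(K) = 1464 is not divisible by 167; 167 is unramified.
Euler's criterion: 366^83 mod 167 = 1. Thus (366|167) = 1.
(366/167) = 1, so 167 splits.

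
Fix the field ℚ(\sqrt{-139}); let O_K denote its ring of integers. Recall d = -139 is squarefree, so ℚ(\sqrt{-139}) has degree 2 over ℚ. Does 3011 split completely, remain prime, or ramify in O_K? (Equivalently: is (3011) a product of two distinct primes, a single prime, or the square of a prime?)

-139 mod 4 = 1, hence disc K = -139 and O_K = ℤ[(1+√-139)/2].
Since gcd(3011, -139) = 1 the prime 3011 does not ramify.
(-139/3011) = 2872^1505 mod 3011 = 3010, giving Legendre symbol -1.
Legendre symbol -1 ⇒ 3011 is inert.

inert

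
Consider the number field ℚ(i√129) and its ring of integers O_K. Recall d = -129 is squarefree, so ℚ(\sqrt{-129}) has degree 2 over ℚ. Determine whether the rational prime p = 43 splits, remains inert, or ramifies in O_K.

ramified

Since -129 ≢ 1 mod 4, the ring of integers is ℤ[√-129] with discriminant 4·(-129) = -516.
disc(K) = -516 = 43·(-12), so p = 43 is ramified.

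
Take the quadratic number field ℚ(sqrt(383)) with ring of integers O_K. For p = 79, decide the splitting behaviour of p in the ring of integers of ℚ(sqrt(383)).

split — (79) = 𝔭₁𝔭₂ with 𝔭₁ ≠ 𝔭₂

d = 383 ≡ 3 (mod 4), so O_K = ℤ[√383] and disc(K) = 4d = 1532.
disc(K) = 1532 is not divisible by 79; 79 is unramified.
(383/79) = 67^39 mod 79 = 1, giving Legendre symbol 1.
(383/79) = 1, so 79 splits.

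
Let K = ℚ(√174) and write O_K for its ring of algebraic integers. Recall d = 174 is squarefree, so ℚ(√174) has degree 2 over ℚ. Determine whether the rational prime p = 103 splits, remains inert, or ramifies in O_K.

103 remains inert

Since 174 ≢ 1 mod 4, the ring of integers is ℤ[√174] with discriminant 4·174 = 696.
disc(K) = 696 is not divisible by 103; 103 is unramified.
Compute (174/103) via Euler: 71^((103-1)/2) mod 103 = 102, so (174/103) = -1.
d is a non-residue mod p, hence 103 remains inert in O_K.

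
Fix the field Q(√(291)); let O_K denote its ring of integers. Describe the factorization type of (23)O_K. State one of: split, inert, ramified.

p is inert

291 mod 4 = 3, hence disc K = 4·291 = 1164 and O_K = ℤ[√291].
Since gcd(23, 1164) = 1 the prime 23 does not ramify.
Compute (291/23) via Euler: 15^((23-1)/2) mod 23 = 22, so (291/23) = -1.
d is a non-residue mod p, hence 23 remains inert in O_K.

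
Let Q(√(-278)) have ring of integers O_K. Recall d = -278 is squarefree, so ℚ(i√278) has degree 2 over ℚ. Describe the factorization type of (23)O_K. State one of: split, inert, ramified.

remains prime (inert)

Since -278 ≢ 1 mod 4, the ring of integers is ℤ[√-278] with discriminant 4·(-278) = -1112.
Since gcd(23, -1112) = 1 the prime 23 does not ramify.
Euler's criterion: (-278)^11 mod 23 = 22. Thus (-278|23) = -1.
(-278/23) = -1, so 23 is inert.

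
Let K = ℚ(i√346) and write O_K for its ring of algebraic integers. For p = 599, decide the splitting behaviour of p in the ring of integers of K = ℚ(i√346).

-346 mod 4 = 2, hence disc K = 4·(-346) = -1384 and O_K = ℤ[√-346].
Since gcd(599, -1384) = 1 the prime 599 does not ramify.
(-346/599) = 253^299 mod 599 = 1, giving Legendre symbol 1.
d is a quadratic residue mod p, hence 599 splits in O_K.

p splits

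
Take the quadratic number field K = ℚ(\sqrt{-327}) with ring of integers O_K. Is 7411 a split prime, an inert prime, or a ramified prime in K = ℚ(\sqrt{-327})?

splits completely

-327 mod 4 = 1, hence disc K = -327 and O_K = ℤ[(1+√-327)/2].
7411 ∤ -327, so 7411 is unramified.
Euler's criterion: (-327)^3705 mod 7411 = 1. Thus (-327|7411) = 1.
(-327/7411) = 1, so 7411 splits.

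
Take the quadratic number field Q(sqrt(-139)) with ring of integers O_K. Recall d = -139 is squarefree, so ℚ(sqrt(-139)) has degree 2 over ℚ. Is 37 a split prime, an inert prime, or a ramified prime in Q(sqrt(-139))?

-139 mod 4 = 1, hence disc K = -139 and O_K = ℤ[(1+√-139)/2].
disc(K) = -139 is not divisible by 37; 37 is unramified.
Compute (-139/37) via Euler: 9^((37-1)/2) mod 37 = 1, so (-139/37) = 1.
Legendre symbol 1 ⇒ 37 is split.

p splits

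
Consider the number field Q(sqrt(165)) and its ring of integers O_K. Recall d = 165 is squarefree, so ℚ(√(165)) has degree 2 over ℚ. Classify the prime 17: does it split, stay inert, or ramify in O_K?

165 mod 4 = 1, hence disc K = 165 and O_K = ℤ[(1+√165)/2].
Since gcd(17, 165) = 1 the prime 17 does not ramify.
Compute (165/17) via Euler: 12^((17-1)/2) mod 17 = 16, so (165/17) = -1.
Legendre symbol -1 ⇒ 17 is inert.

remains prime (inert)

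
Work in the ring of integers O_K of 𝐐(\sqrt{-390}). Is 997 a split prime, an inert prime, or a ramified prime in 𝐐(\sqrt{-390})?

split — (997) = 𝔭₁𝔭₂ with 𝔭₁ ≠ 𝔭₂

Since -390 ≢ 1 mod 4, the ring of integers is ℤ[√-390] with discriminant 4·(-390) = -1560.
disc(K) = -1560 is not divisible by 997; 997 is unramified.
Euler's criterion: (-390)^498 mod 997 = 1. Thus (-390|997) = 1.
d is a quadratic residue mod p, hence 997 splits in O_K.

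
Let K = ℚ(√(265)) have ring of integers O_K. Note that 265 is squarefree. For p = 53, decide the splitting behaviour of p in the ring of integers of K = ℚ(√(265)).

Since 265 ≡ 1 mod 4, the ring of integers is ℤ[(1+√265)/2] with discriminant 265.
disc(K) = 265 = 53·5, so p = 53 is ramified.

ramified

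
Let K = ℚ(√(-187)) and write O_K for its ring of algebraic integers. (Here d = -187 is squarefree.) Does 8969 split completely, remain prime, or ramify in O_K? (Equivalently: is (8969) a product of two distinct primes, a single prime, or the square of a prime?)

Since -187 ≡ 1 mod 4, the ring of integers is ℤ[(1+√-187)/2] with discriminant -187.
Since gcd(8969, -187) = 1 the prime 8969 does not ramify.
(-187/8969) = 8782^4484 mod 8969 = 8968, giving Legendre symbol -1.
Legendre symbol -1 ⇒ 8969 is inert.

inert — (8969) stays prime in O_K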